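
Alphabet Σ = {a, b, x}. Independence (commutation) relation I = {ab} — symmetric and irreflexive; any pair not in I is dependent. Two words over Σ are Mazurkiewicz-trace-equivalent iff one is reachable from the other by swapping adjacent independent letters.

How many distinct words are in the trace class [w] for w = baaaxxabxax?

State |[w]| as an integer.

0(b) covers ∅
1(a) covers ∅
2(a) covers 1:a
3(a) covers 2:a
4(x) covers 0:b, 3:a
5(x) covers 4:x
6(a) covers 5:x
7(b) covers 5:x
8(x) covers 6:a, 7:b
9(a) covers 8:x
10(x) covers 9:a
floor of heap: 0:b, 1:a
completions by unplaced set U, small U first (add the entries for U minus each lowest piece of U):
  |U|=1: {10}:1
  |U|=2: {9,10}:1
  |U|=3: {8,9,10}:1
  |U|=4: {6,8,9,10}:1  {7,8,9,10}:1
  |U|=5: {6,7,8,9,10}:2
  |U|=6: {5,6,7,8,9,10}:2
  |U|=7: {4,5,6,7,8,9,10}:2
  |U|=8: {0,4,5,6,7,8,9,10}:2  {3,4,5,6,7,8,9,10}:2
  |U|=9: {0,3,4,5,6,7,8,9,10}:4  {2,3,4,5,6,7,8,9,10}:2
  start at 0(b): 2
  start at 1(a): 6
sum over floor = 8

8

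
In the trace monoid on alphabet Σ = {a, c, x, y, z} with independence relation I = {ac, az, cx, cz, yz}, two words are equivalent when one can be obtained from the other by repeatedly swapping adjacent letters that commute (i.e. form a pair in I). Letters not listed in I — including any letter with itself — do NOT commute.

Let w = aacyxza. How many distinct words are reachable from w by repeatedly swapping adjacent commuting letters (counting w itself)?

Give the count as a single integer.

drop 0:a onto floor
drop 1:a onto {0:a}
drop 2:c onto floor
drop 3:y onto {1:a, 2:c}
drop 4:x onto {3:y}
drop 5:z onto {4:x}
drop 6:a onto {4:x}
ground layer = {0:a, 2:c}
drop-orders for the pieces not yet dropped (sum over which currently-grounded one goes next):
  1 to go: {5} 1  {6} 1
  2 to go: {5,6} 2
  3 to go: {4,5,6} 2
  4 to go: {3,4,5,6} 2
  5 to go: {1,3,4,5,6} 2  {2,3,4,5,6} 2
  if 0:a drops first: 4 orders
  if 2:c drops first: 2 orders
heap linearizations: 6

6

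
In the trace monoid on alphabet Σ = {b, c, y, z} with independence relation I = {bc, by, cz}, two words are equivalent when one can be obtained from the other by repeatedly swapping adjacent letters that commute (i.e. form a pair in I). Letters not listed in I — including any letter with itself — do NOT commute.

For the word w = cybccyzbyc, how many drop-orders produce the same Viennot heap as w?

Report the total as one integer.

18

piece 0:c — minimal
piece 1:y rests on {0:c}
piece 2:b — minimal
piece 3:c rests on {1:y}
piece 4:c rests on {3:c}
piece 5:y rests on {4:c}
piece 6:z rests on {2:b, 5:y}
piece 7:b rests on {6:z}
piece 8:y rests on {6:z}
piece 9:c rests on {8:y}
minimal pieces: {0:c, 2:b}
ways to finish when only these pieces remain (= sum over removing one remaining piece with nothing left below it):
  1 left: {7}→1  {9}→1
  2 left: {7,9}→2  {8,9}→1
  3 left: {7,8,9}→3
  4 left: {6,7,8,9}→3
  5 left: {2,6,7,8,9}→3  {5,6,7,8,9}→3
  6 left: {2,5,6,7,8,9}→6  {4,5,6,7,8,9}→3
  7 left: {2,4,5,6,7,8,9}→9  {3,4,5,6,7,8,9}→3
  8 left: {1,3,4,5,6,7,8,9}→3  {2,3,4,5,6,7,8,9}→12
  placing 0:c first → 15 extensions
  placing 2:b first → 3 extensions
total linear extensions = 18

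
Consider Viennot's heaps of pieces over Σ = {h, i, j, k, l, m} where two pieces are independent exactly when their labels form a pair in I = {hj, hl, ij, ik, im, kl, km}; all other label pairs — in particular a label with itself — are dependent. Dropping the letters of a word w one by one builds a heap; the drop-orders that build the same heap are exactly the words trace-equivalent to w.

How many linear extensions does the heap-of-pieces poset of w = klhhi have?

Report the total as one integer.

4

0(k) covers ∅
1(l) covers ∅
2(h) covers 0:k
3(h) covers 2:h
4(i) covers 1:l, 3:h
floor of heap: 0:k, 1:l
completions by unplaced set U, small U first (add the entries for U minus each lowest piece of U):
  |U|=1: {4}:1
  |U|=2: {1,4}:1  {3,4}:1
  |U|=3: {1,3,4}:2  {2,3,4}:1
  start at 0(k): 3
  start at 1(l): 1
sum over floor = 4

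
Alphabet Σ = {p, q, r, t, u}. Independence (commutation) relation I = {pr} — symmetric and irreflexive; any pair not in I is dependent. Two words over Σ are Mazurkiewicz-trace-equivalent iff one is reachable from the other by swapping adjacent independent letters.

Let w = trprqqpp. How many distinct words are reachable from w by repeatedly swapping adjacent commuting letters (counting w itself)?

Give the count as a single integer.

3

piece 0:t — minimal
piece 1:r rests on {0:t}
piece 2:p rests on {0:t}
piece 3:r rests on {1:r}
piece 4:q rests on {2:p, 3:r}
piece 5:q rests on {4:q}
piece 6:p rests on {5:q}
piece 7:p rests on {6:p}
minimal pieces: {0:t}
ways to finish when only these pieces remain (= sum over removing one remaining piece with nothing left below it):
  1 left: {7}→1
  2 left: {6,7}→1
  3 left: {5,6,7}→1
  4 left: {4,5,6,7}→1
  5 left: {2,4,5,6,7}→1  {3,4,5,6,7}→1
  6 left: {1,3,4,5,6,7}→1  {2,3,4,5,6,7}→2
  placing 0:t first → 3 extensions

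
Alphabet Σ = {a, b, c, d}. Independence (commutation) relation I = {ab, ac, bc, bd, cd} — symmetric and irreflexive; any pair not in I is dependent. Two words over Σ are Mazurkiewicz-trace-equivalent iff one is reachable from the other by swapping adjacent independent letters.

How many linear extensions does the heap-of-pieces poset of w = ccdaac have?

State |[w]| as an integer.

drop 0:c onto floor
drop 1:c onto {0:c}
drop 2:d onto floor
drop 3:a onto {2:d}
drop 4:a onto {3:a}
drop 5:c onto {1:c}
ground layer = {0:c, 2:d}
drop-orders for the pieces not yet dropped (sum over which currently-grounded one goes next):
  1 to go: {4} 1  {5} 1
  2 to go: {1,5} 1  {3,4} 1  {4,5} 2
  3 to go: {0,1,5} 1  {1,4,5} 3  {2,3,4} 1  {3,4,5} 3
  4 to go: {0,1,4,5} 4  {1,3,4,5} 6  {2,3,4,5} 4
  if 0:c drops first: 10 orders
  if 2:d drops first: 10 orders
heap linearizations: 20

20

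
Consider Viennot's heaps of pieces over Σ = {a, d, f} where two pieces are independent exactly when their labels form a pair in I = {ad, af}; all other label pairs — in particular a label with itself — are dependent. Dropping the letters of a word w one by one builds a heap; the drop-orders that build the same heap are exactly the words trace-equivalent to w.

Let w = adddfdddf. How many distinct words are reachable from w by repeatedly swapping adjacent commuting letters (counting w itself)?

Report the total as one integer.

piece 0:a — minimal
piece 1:d — minimal
piece 2:d rests on {1:d}
piece 3:d rests on {2:d}
piece 4:f rests on {3:d}
piece 5:d rests on {4:f}
piece 6:d rests on {5:d}
piece 7:d rests on {6:d}
piece 8:f rests on {7:d}
minimal pieces: {0:a, 1:d}
ways to finish when only these pieces remain (= sum over removing one remaining piece with nothing left below it):
  1 left: {0}→1  {8}→1
  2 left: {0,8}→2  {7,8}→1
  3 left: {0,7,8}→3  {6,7,8}→1
  4 left: {0,6,7,8}→4  {5,6,7,8}→1
  5 left: {0,5,6,7,8}→5  {4,5,6,7,8}→1
  6 left: {0,4,5,6,7,8}→6  {3,4,5,6,7,8}→1
  7 left: {0,3,4,5,6,7,8}→7  {2,3,4,5,6,7,8}→1
  placing 0:a first → 1 extensions
  placing 1:d first → 8 extensions
total linear extensions = 9

9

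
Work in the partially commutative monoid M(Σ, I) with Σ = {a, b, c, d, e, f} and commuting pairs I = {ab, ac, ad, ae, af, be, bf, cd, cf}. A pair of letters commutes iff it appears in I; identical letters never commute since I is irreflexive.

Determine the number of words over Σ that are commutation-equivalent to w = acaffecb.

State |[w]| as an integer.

#0=a has no predecessor
#1=c has no predecessor
#2=a depends on [0:a]
#3=f has no predecessor
#4=f depends on [3:f]
#5=e depends on [1:c, 4:f]
#6=c depends on [5:e]
#7=b depends on [6:c]
sources: [0:a, 1:c, 3:f]
N(rest) = Σ N(rest − s) over sources s of rest; N(one piece) = 1:
  size 1 → [2]=1  [7]=1
  size 2 → [0,2]=1  [2,7]=2  [6,7]=1
  size 3 → [0,2,7]=3  [2,6,7]=3  [5,6,7]=1
  size 4 → [0,2,6,7]=6  [1,5,6,7]=1  [2,5,6,7]=4  [4,5,6,7]=1
  size 5 → [0,2,5,6,7]=10  [1,2,5,6,7]=5  [1,4,5,6,7]=2  [2,4,5,6,7]=5  [3,4,5,6,7]=1
  size 6 → [0,1,2,5,6,7]=15  [0,2,4,5,6,7]=15  [1,2,4,5,6,7]=12  [1,3,4,5,6,7]=3  [2,3,4,5,6,7]=6
  first=0(a) contributes 21
  first=1(c) contributes 21
  first=3(f) contributes 42
|[w]| = 84

84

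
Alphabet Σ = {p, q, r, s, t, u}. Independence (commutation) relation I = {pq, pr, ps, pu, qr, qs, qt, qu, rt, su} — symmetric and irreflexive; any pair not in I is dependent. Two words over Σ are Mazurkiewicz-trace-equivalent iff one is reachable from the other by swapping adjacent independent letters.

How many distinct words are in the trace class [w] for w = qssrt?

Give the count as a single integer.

10

#0=q has no predecessor
#1=s has no predecessor
#2=s depends on [1:s]
#3=r depends on [2:s]
#4=t depends on [2:s]
sources: [0:q, 1:s]
N(rest) = Σ N(rest − s) over sources s of rest; N(one piece) = 1:
  size 1 → [0]=1  [3]=1  [4]=1
  size 2 → [0,3]=2  [0,4]=2  [3,4]=2
  size 3 → [0,3,4]=6  [2,3,4]=2
  first=0(q) contributes 2
  first=1(s) contributes 8
|[w]| = 10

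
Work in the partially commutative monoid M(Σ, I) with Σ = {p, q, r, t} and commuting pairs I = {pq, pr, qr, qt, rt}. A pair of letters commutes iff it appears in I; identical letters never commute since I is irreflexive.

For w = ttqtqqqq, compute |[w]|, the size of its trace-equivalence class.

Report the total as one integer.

56

0(t) covers ∅
1(t) covers 0:t
2(q) covers ∅
3(t) covers 1:t
4(q) covers 2:q
5(q) covers 4:q
6(q) covers 5:q
7(q) covers 6:q
floor of heap: 0:t, 2:q
completions by unplaced set U, small U first (add the entries for U minus each lowest piece of U):
  |U|=1: {3}:1  {7}:1
  |U|=2: {1,3}:1  {3,7}:2  {6,7}:1
  |U|=3: {0,1,3}:1  {1,3,7}:3  {3,6,7}:3  {5,6,7}:1
  |U|=4: {0,1,3,7}:4  {1,3,6,7}:6  {3,5,6,7}:4  {4,5,6,7}:1
  |U|=5: {0,1,3,6,7}:10  {1,3,5,6,7}:10  {2,4,5,6,7}:1  {3,4,5,6,7}:5
  |U|=6: {0,1,3,5,6,7}:20  {1,3,4,5,6,7}:15  {2,3,4,5,6,7}:6
  start at 0(t): 21
  start at 2(q): 35
sum over floor = 56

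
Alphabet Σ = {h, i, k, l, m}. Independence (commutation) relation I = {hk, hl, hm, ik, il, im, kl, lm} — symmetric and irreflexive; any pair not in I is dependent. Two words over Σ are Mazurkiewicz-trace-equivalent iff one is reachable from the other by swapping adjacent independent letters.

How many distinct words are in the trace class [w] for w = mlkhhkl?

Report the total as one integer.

210

#0=m has no predecessor
#1=l has no predecessor
#2=k depends on [0:m]
#3=h has no predecessor
#4=h depends on [3:h]
#5=k depends on [2:k]
#6=l depends on [1:l]
sources: [0:m, 1:l, 3:h]
N(rest) = Σ N(rest − s) over sources s of rest; N(one piece) = 1:
  size 1 → [4]=1  [5]=1  [6]=1
  size 2 → [1,6]=1  [2,5]=1  [3,4]=1  [4,5]=2  [4,6]=2  [5,6]=2
  size 3 → [0,2,5]=1  [1,4,6]=3  [1,5,6]=3  [2,4,5]=3  [2,5,6]=3  [3,4,5]=3  [3,4,6]=3  [4,5,6]=6
  size 4 → [0,2,4,5]=4  [0,2,5,6]=4  [1,2,5,6]=6  [1,3,4,6]=6  [1,4,5,6]=12  [2,3,4,5]=6  [2,4,5,6]=12  [3,4,5,6]=12
  size 5 → [0,1,2,5,6]=10  [0,2,3,4,5]=10  [0,2,4,5,6]=20  [1,2,4,5,6]=30  [1,3,4,5,6]=30  [2,3,4,5,6]=30
  first=0(m) contributes 90
  first=1(l) contributes 60
  first=3(h) contributes 60
|[w]| = 210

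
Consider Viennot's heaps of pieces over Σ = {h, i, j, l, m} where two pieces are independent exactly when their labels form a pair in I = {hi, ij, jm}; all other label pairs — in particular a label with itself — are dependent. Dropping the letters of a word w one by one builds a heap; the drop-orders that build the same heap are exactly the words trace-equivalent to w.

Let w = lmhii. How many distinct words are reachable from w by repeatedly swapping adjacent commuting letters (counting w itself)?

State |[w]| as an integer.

#0=l has no predecessor
#1=m depends on [0:l]
#2=h depends on [1:m]
#3=i depends on [1:m]
#4=i depends on [3:i]
sources: [0:l]
N(rest) = Σ N(rest − s) over sources s of rest; N(one piece) = 1:
  size 1 → [2]=1  [4]=1
  size 2 → [2,4]=2  [3,4]=1
  size 3 → [2,3,4]=3
  first=0(l) contributes 3

3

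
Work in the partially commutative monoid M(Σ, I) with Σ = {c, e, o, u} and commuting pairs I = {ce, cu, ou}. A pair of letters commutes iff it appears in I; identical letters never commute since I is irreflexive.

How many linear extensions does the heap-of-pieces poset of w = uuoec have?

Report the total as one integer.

#0=u has no predecessor
#1=u depends on [0:u]
#2=o has no predecessor
#3=e depends on [1:u, 2:o]
#4=c depends on [2:o]
sources: [0:u, 2:o]
N(rest) = Σ N(rest − s) over sources s of rest; N(one piece) = 1:
  size 1 → [3]=1  [4]=1
  size 2 → [1,3]=1  [3,4]=2
  size 3 → [0,1,3]=1  [1,3,4]=3  [2,3,4]=2
  first=0(u) contributes 5
  first=2(o) contributes 4
|[w]| = 9

9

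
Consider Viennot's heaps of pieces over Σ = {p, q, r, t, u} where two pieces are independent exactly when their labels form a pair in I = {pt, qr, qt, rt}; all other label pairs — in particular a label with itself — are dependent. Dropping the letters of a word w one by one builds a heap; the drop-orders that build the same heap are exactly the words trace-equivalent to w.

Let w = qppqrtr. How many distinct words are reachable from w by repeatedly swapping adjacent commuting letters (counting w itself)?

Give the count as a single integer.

21

piece 0:q — minimal
piece 1:p rests on {0:q}
piece 2:p rests on {1:p}
piece 3:q rests on {2:p}
piece 4:r rests on {2:p}
piece 5:t — minimal
piece 6:r rests on {4:r}
minimal pieces: {0:q, 5:t}
ways to finish when only these pieces remain (= sum over removing one remaining piece with nothing left below it):
  1 left: {3}→1  {5}→1  {6}→1
  2 left: {3,5}→2  {3,6}→2  {4,6}→1  {5,6}→2
  3 left: {3,4,6}→3  {3,5,6}→6  {4,5,6}→3
  4 left: {2,3,4,6}→3  {3,4,5,6}→12
  5 left: {1,2,3,4,6}→3  {2,3,4,5,6}→15
  placing 0:q first → 18 extensions
  placing 5:t first → 3 extensions
total linear extensions = 21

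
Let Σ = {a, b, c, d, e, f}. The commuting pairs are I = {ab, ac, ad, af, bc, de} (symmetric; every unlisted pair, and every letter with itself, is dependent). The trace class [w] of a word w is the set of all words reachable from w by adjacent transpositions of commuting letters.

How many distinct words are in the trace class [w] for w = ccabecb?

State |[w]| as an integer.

24

piece 0:c — minimal
piece 1:c rests on {0:c}
piece 2:a — minimal
piece 3:b — minimal
piece 4:e rests on {1:c, 2:a, 3:b}
piece 5:c rests on {4:e}
piece 6:b rests on {4:e}
minimal pieces: {0:c, 2:a, 3:b}
ways to finish when only these pieces remain (= sum over removing one remaining piece with nothing left below it):
  1 left: {5}→1  {6}→1
  2 left: {5,6}→2
  3 left: {4,5,6}→2
  4 left: {1,4,5,6}→2  {2,4,5,6}→2  {3,4,5,6}→2
  5 left: {0,1,4,5,6}→2  {1,2,4,5,6}→4  {1,3,4,5,6}→4  {2,3,4,5,6}→4
  placing 0:c first → 12 extensions
  placing 2:a first → 6 extensions
  placing 3:b first → 6 extensions
total linear extensions = 24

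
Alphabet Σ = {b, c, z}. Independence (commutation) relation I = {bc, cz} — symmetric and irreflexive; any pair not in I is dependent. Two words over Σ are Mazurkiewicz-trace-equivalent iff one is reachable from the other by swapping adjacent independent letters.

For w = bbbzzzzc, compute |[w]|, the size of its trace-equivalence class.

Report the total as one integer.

8

piece 0:b — minimal
piece 1:b rests on {0:b}
piece 2:b rests on {1:b}
piece 3:z rests on {2:b}
piece 4:z rests on {3:z}
piece 5:z rests on {4:z}
piece 6:z rests on {5:z}
piece 7:c — minimal
minimal pieces: {0:b, 7:c}
ways to finish when only these pieces remain (= sum over removing one remaining piece with nothing left below it):
  1 left: {6}→1  {7}→1
  2 left: {5,6}→1  {6,7}→2
  3 left: {4,5,6}→1  {5,6,7}→3
  4 left: {3,4,5,6}→1  {4,5,6,7}→4
  5 left: {2,3,4,5,6}→1  {3,4,5,6,7}→5
  6 left: {1,2,3,4,5,6}→1  {2,3,4,5,6,7}→6
  placing 0:b first → 7 extensions
  placing 7:c first → 1 extensions
total linear extensions = 8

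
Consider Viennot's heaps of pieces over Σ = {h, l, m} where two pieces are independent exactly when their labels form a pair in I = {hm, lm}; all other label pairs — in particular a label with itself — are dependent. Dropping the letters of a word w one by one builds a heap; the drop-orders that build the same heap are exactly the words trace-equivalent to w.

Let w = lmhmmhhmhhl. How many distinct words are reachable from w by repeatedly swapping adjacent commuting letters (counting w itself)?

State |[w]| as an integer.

0(l) covers ∅
1(m) covers ∅
2(h) covers 0:l
3(m) covers 1:m
4(m) covers 3:m
5(h) covers 2:h
6(h) covers 5:h
7(m) covers 4:m
8(h) covers 6:h
9(h) covers 8:h
10(l) covers 9:h
floor of heap: 0:l, 1:m
completions by unplaced set U, small U first (add the entries for U minus each lowest piece of U):
  |U|=1: {7}:1  {10}:1
  |U|=2: {4,7}:1  {7,10}:2  {9,10}:1
  |U|=3: {3,4,7}:1  {4,7,10}:3  {7,9,10}:3  {8,9,10}:1
  |U|=4: {1,3,4,7}:1  {3,4,7,10}:4  {4,7,9,10}:6  {6,8,9,10}:1  {7,8,9,10}:4
  |U|=5: {1,3,4,7,10}:5  {3,4,7,9,10}:10  {4,7,8,9,10}:10  {5,6,8,9,10}:1  {6,7,8,9,10}:5
  |U|=6: {1,3,4,7,9,10}:15  {2,5,6,8,9,10}:1  {3,4,7,8,9,10}:20  {4,6,7,8,9,10}:15  {5,6,7,8,9,10}:6
  |U|=7: {0,2,5,6,8,9,10}:1  {1,3,4,7,8,9,10}:35  {2,5,6,7,8,9,10}:7  {3,4,6,7,8,9,10}:35  {4,5,6,7,8,9,10}:21
  |U|=8: {0,2,5,6,7,8,9,10}:8  {1,3,4,6,7,8,9,10}:70  {2,4,5,6,7,8,9,10}:28  {3,4,5,6,7,8,9,10}:56
  |U|=9: {0,2,4,5,6,7,8,9,10}:36  {1,3,4,5,6,7,8,9,10}:126  {2,3,4,5,6,7,8,9,10}:84
  start at 0(l): 210
  start at 1(m): 120
sum over floor = 330

330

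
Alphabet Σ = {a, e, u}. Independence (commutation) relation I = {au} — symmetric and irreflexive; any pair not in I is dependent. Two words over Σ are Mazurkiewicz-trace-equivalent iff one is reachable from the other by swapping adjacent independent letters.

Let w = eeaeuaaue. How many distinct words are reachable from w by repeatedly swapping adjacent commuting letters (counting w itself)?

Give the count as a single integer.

#0=e has no predecessor
#1=e depends on [0:e]
#2=a depends on [1:e]
#3=e depends on [2:a]
#4=u depends on [3:e]
#5=a depends on [3:e]
#6=a depends on [5:a]
#7=u depends on [4:u]
#8=e depends on [6:a, 7:u]
sources: [0:e]
N(rest) = Σ N(rest − s) over sources s of rest; N(one piece) = 1:
  size 1 → [8]=1
  size 2 → [6,8]=1  [7,8]=1
  size 3 → [4,7,8]=1  [5,6,8]=1  [6,7,8]=2
  size 4 → [4,6,7,8]=3  [5,6,7,8]=3
  size 5 → [4,5,6,7,8]=6
  size 6 → [3,4,5,6,7,8]=6
  size 7 → [2,3,4,5,6,7,8]=6
  first=0(e) contributes 6

6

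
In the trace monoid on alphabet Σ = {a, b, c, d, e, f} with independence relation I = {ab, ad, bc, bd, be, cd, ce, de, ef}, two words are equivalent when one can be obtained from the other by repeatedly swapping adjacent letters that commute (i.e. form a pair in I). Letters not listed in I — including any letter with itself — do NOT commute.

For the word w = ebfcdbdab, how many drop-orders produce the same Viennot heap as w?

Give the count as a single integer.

0(e) covers ∅
1(b) covers ∅
2(f) covers 1:b
3(c) covers 2:f
4(d) covers 2:f
5(b) covers 2:f
6(d) covers 4:d
7(a) covers 0:e, 3:c
8(b) covers 5:b
floor of heap: 0:e, 1:b
completions by unplaced set U, small U first (add the entries for U minus each lowest piece of U):
  |U|=1: {6}:1  {7}:1  {8}:1
  |U|=2: {0,7}:1  {3,7}:1  {4,6}:1  {5,8}:1  {6,7}:2  {6,8}:2  {7,8}:2
  |U|=3: {0,3,7}:2  {0,6,7}:3  {0,7,8}:3  {3,6,7}:3  {3,7,8}:3  {4,6,7}:3  {4,6,8}:3  {5,6,8}:3  {5,7,8}:3  {6,7,8}:6
  |U|=4: {0,3,6,7}:8  {0,3,7,8}:8  {0,4,6,7}:6  {0,5,7,8}:6  {0,6,7,8}:12  {3,4,6,7}:6  {3,5,7,8}:6  {3,6,7,8}:12  {4,5,6,8}:6  {4,6,7,8}:12  {5,6,7,8}:12
  |U|=5: {0,3,4,6,7}:20  {0,3,5,7,8}:20  {0,3,6,7,8}:40  {0,4,6,7,8}:30  {0,5,6,7,8}:30  {3,4,6,7,8}:30  {3,5,6,7,8}:30  {4,5,6,7,8}:30
  |U|=6: {0,3,4,6,7,8}:120  {0,3,5,6,7,8}:120  {0,4,5,6,7,8}:90  {3,4,5,6,7,8}:90
  |U|=7: {0,3,4,5,6,7,8}:420  {2,3,4,5,6,7,8}:90
  start at 0(e): 90
  start at 1(b): 510
sum over floor = 600

600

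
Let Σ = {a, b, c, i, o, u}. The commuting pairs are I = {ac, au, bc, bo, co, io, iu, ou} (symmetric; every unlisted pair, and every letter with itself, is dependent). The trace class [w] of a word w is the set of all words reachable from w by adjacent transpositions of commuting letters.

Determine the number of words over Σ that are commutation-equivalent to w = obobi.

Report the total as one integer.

#0=o has no predecessor
#1=b has no predecessor
#2=o depends on [0:o]
#3=b depends on [1:b]
#4=i depends on [3:b]
sources: [0:o, 1:b]
N(rest) = Σ N(rest − s) over sources s of rest; N(one piece) = 1:
  size 1 → [2]=1  [4]=1
  size 2 → [0,2]=1  [2,4]=2  [3,4]=1
  size 3 → [0,2,4]=3  [1,3,4]=1  [2,3,4]=3
  first=0(o) contributes 4
  first=1(b) contributes 6
|[w]| = 10

10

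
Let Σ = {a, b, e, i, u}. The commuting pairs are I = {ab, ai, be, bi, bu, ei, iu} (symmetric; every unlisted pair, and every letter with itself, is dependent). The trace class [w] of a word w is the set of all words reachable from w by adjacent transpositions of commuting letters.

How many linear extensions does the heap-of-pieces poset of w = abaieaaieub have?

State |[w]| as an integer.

1980

0(a) covers ∅
1(b) covers ∅
2(a) covers 0:a
3(i) covers ∅
4(e) covers 2:a
5(a) covers 4:e
6(a) covers 5:a
7(i) covers 3:i
8(e) covers 6:a
9(u) covers 8:e
10(b) covers 1:b
floor of heap: 0:a, 1:b, 3:i
completions by unplaced set U, small U first (add the entries for U minus each lowest piece of U):
  |U|=1: {7}:1  {9}:1  {10}:1
  |U|=2: {1,10}:1  {3,7}:1  {7,9}:2  {7,10}:2  {8,9}:1  {9,10}:2
  |U|=3: {1,7,10}:3  {1,9,10}:3  {3,7,9}:3  {3,7,10}:3  {6,8,9}:1  {7,8,9}:3  {7,9,10}:6  {8,9,10}:3
  |U|=4: {1,3,7,10}:6  {1,7,9,10}:12  {1,8,9,10}:6  {3,7,8,9}:6  {3,7,9,10}:12  {5,6,8,9}:1  {6,7,8,9}:4  {6,8,9,10}:4  {7,8,9,10}:12
  |U|=5: {1,3,7,9,10}:30  {1,6,8,9,10}:10  {1,7,8,9,10}:30  {3,6,7,8,9}:10  {3,7,8,9,10}:30  {4,5,6,8,9}:1  {5,6,7,8,9}:5  {5,6,8,9,10}:5  {6,7,8,9,10}:20
  |U|=6: {1,3,7,8,9,10}:90  {1,5,6,8,9,10}:15  {1,6,7,8,9,10}:60  {2,4,5,6,8,9}:1  {3,5,6,7,8,9}:15  {3,6,7,8,9,10}:60  {4,5,6,7,8,9}:6  {4,5,6,8,9,10}:6  {5,6,7,8,9,10}:30
  |U|=7: {0,2,4,5,6,8,9}:1  {1,3,6,7,8,9,10}:210  {1,4,5,6,8,9,10}:21  {1,5,6,7,8,9,10}:105  {2,4,5,6,7,8,9}:7  {2,4,5,6,8,9,10}:7  {3,4,5,6,7,8,9}:21  {3,5,6,7,8,9,10}:105  {4,5,6,7,8,9,10}:42
  |U|=8: {0,2,4,5,6,7,8,9}:8  {0,2,4,5,6,8,9,10}:8  {1,2,4,5,6,8,9,10}:28  {1,3,5,6,7,8,9,10}:420  {1,4,5,6,7,8,9,10}:168  {2,3,4,5,6,7,8,9}:28  {2,4,5,6,7,8,9,10}:56  {3,4,5,6,7,8,9,10}:168
  |U|=9: {0,1,2,4,5,6,8,9,10}:36  {0,2,3,4,5,6,7,8,9}:36  {0,2,4,5,6,7,8,9,10}:72  {1,2,4,5,6,7,8,9,10}:252  {1,3,4,5,6,7,8,9,10}:756  {2,3,4,5,6,7,8,9,10}:252
  start at 0(a): 1260
  start at 1(b): 360
  start at 3(i): 360
sum over floor = 1980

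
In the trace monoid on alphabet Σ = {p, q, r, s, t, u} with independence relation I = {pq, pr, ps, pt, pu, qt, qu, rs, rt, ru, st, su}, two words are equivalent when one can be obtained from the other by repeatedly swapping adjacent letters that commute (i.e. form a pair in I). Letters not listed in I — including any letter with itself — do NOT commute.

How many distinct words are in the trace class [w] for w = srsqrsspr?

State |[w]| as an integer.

162

#0=s has no predecessor
#1=r has no predecessor
#2=s depends on [0:s]
#3=q depends on [1:r, 2:s]
#4=r depends on [3:q]
#5=s depends on [3:q]
#6=s depends on [5:s]
#7=p has no predecessor
#8=r depends on [4:r]
sources: [0:s, 1:r, 7:p]
N(rest) = Σ N(rest − s) over sources s of rest; N(one piece) = 1:
  size 1 → [6]=1  [7]=1  [8]=1
  size 2 → [4,8]=1  [5,6]=1  [6,7]=2  [6,8]=2  [7,8]=2
  size 3 → [4,6,8]=3  [4,7,8]=3  [5,6,7]=3  [5,6,8]=3  [6,7,8]=6
  size 4 → [4,5,6,8]=6  [4,6,7,8]=12  [5,6,7,8]=12
  size 5 → [3,4,5,6,8]=6  [4,5,6,7,8]=30
  size 6 → [1,3,4,5,6,8]=6  [2,3,4,5,6,8]=6  [3,4,5,6,7,8]=36
  size 7 → [0,2,3,4,5,6,8]=6  [1,2,3,4,5,6,8]=12  [1,3,4,5,6,7,8]=42  [2,3,4,5,6,7,8]=42
  first=0(s) contributes 96
  first=1(r) contributes 48
  first=7(p) contributes 18
|[w]| = 162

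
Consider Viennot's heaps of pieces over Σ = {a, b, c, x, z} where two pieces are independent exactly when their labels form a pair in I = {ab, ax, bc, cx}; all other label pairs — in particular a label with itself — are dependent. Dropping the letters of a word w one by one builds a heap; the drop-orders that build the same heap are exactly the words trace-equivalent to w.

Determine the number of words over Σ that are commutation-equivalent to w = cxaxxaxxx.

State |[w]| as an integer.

piece 0:c — minimal
piece 1:x — minimal
piece 2:a rests on {0:c}
piece 3:x rests on {1:x}
piece 4:x rests on {3:x}
piece 5:a rests on {2:a}
piece 6:x rests on {4:x}
piece 7:x rests on {6:x}
piece 8:x rests on {7:x}
minimal pieces: {0:c, 1:x}
ways to finish when only these pieces remain (= sum over removing one remaining piece with nothing left below it):
  1 left: {5}→1  {8}→1
  2 left: {2,5}→1  {5,8}→2  {7,8}→1
  3 left: {0,2,5}→1  {2,5,8}→3  {5,7,8}→3  {6,7,8}→1
  4 left: {0,2,5,8}→4  {2,5,7,8}→6  {4,6,7,8}→1  {5,6,7,8}→4
  5 left: {0,2,5,7,8}→10  {2,5,6,7,8}→10  {3,4,6,7,8}→1  {4,5,6,7,8}→5
  6 left: {0,2,5,6,7,8}→20  {1,3,4,6,7,8}→1  {2,4,5,6,7,8}→15  {3,4,5,6,7,8}→6
  7 left: {0,2,4,5,6,7,8}→35  {1,3,4,5,6,7,8}→7  {2,3,4,5,6,7,8}→21
  placing 0:c first → 28 extensions
  placing 1:x first → 56 extensions
total linear extensions = 84

84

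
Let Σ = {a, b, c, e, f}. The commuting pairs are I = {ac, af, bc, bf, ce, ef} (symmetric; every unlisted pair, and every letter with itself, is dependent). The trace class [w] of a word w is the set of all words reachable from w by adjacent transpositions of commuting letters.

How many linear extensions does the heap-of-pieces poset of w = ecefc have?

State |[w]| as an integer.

0(e) covers ∅
1(c) covers ∅
2(e) covers 0:e
3(f) covers 1:c
4(c) covers 3:f
floor of heap: 0:e, 1:c
completions by unplaced set U, small U first (add the entries for U minus each lowest piece of U):
  |U|=1: {2}:1  {4}:1
  |U|=2: {0,2}:1  {2,4}:2  {3,4}:1
  |U|=3: {0,2,4}:3  {1,3,4}:1  {2,3,4}:3
  start at 0(e): 4
  start at 1(c): 6
sum over floor = 10

10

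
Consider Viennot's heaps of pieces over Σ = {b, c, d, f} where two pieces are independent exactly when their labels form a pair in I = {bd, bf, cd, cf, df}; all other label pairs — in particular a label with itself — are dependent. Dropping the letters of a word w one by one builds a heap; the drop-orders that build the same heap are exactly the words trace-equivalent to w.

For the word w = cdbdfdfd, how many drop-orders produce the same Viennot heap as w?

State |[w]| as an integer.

420

0(c) covers ∅
1(d) covers ∅
2(b) covers 0:c
3(d) covers 1:d
4(f) covers ∅
5(d) covers 3:d
6(f) covers 4:f
7(d) covers 5:d
floor of heap: 0:c, 1:d, 4:f
completions by unplaced set U, small U first (add the entries for U minus each lowest piece of U):
  |U|=1: {2}:1  {6}:1  {7}:1
  |U|=2: {0,2}:1  {2,6}:2  {2,7}:2  {4,6}:1  {5,7}:1  {6,7}:2
  |U|=3: {0,2,6}:3  {0,2,7}:3  {2,4,6}:3  {2,5,7}:3  {2,6,7}:6  {3,5,7}:1  {4,6,7}:3  {5,6,7}:3
  |U|=4: {0,2,4,6}:6  {0,2,5,7}:6  {0,2,6,7}:12  {1,3,5,7}:1  {2,3,5,7}:4  {2,4,6,7}:12  {2,5,6,7}:12  {3,5,6,7}:4  {4,5,6,7}:6
  |U|=5: {0,2,3,5,7}:10  {0,2,4,6,7}:30  {0,2,5,6,7}:30  {1,2,3,5,7}:5  {1,3,5,6,7}:5  {2,3,5,6,7}:20  {2,4,5,6,7}:30  {3,4,5,6,7}:10
  |U|=6: {0,1,2,3,5,7}:15  {0,2,3,5,6,7}:60  {0,2,4,5,6,7}:90  {1,2,3,5,6,7}:30  {1,3,4,5,6,7}:15  {2,3,4,5,6,7}:60
  start at 0(c): 105
  start at 1(d): 210
  start at 4(f): 105
sum over floor = 420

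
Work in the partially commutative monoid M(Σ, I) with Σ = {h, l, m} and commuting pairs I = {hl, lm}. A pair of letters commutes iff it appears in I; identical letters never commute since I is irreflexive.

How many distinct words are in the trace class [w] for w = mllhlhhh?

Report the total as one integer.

#0=m has no predecessor
#1=l has no predecessor
#2=l depends on [1:l]
#3=h depends on [0:m]
#4=l depends on [2:l]
#5=h depends on [3:h]
#6=h depends on [5:h]
#7=h depends on [6:h]
sources: [0:m, 1:l]
N(rest) = Σ N(rest − s) over sources s of rest; N(one piece) = 1:
  size 1 → [4]=1  [7]=1
  size 2 → [2,4]=1  [4,7]=2  [6,7]=1
  size 3 → [1,2,4]=1  [2,4,7]=3  [4,6,7]=3  [5,6,7]=1
  size 4 → [1,2,4,7]=4  [2,4,6,7]=6  [3,5,6,7]=1  [4,5,6,7]=4
  size 5 → [0,3,5,6,7]=1  [1,2,4,6,7]=10  [2,4,5,6,7]=10  [3,4,5,6,7]=5
  size 6 → [0,3,4,5,6,7]=6  [1,2,4,5,6,7]=20  [2,3,4,5,6,7]=15
  first=0(m) contributes 35
  first=1(l) contributes 21
|[w]| = 56

56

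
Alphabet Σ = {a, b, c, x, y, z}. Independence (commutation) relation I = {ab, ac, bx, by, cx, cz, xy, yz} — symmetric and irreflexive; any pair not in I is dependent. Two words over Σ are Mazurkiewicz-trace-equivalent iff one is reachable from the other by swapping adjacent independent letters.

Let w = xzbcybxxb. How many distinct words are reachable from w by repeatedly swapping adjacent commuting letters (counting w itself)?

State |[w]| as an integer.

#0=x has no predecessor
#1=z depends on [0:x]
#2=b depends on [1:z]
#3=c depends on [2:b]
#4=y depends on [3:c]
#5=b depends on [3:c]
#6=x depends on [1:z]
#7=x depends on [6:x]
#8=b depends on [5:b]
sources: [0:x]
N(rest) = Σ N(rest − s) over sources s of rest; N(one piece) = 1:
  size 1 → [4]=1  [7]=1  [8]=1
  size 2 → [4,7]=2  [4,8]=2  [5,8]=1  [6,7]=1  [7,8]=2
  size 3 → [4,5,8]=3  [4,6,7]=3  [4,7,8]=6  [5,7,8]=3  [6,7,8]=3
  size 4 → [3,4,5,8]=3  [4,5,7,8]=12  [4,6,7,8]=12  [5,6,7,8]=6
  size 5 → [2,3,4,5,8]=3  [3,4,5,7,8]=15  [4,5,6,7,8]=30
  size 6 → [2,3,4,5,7,8]=18  [3,4,5,6,7,8]=45
  size 7 → [2,3,4,5,6,7,8]=63
  first=0(x) contributes 63

63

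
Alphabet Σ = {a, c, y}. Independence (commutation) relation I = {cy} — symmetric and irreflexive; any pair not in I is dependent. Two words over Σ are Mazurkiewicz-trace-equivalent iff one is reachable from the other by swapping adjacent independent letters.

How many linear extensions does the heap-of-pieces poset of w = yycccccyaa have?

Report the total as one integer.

56

0(y) covers ∅
1(y) covers 0:y
2(c) covers ∅
3(c) covers 2:c
4(c) covers 3:c
5(c) covers 4:c
6(c) covers 5:c
7(y) covers 1:y
8(a) covers 6:c, 7:y
9(a) covers 8:a
floor of heap: 0:y, 2:c
completions by unplaced set U, small U first (add the entries for U minus each lowest piece of U):
  |U|=1: {9}:1
  |U|=2: {8,9}:1
  |U|=3: {6,8,9}:1  {7,8,9}:1
  |U|=4: {1,7,8,9}:1  {5,6,8,9}:1  {6,7,8,9}:2
  |U|=5: {0,1,7,8,9}:1  {1,6,7,8,9}:3  {4,5,6,8,9}:1  {5,6,7,8,9}:3
  |U|=6: {0,1,6,7,8,9}:4  {1,5,6,7,8,9}:6  {3,4,5,6,8,9}:1  {4,5,6,7,8,9}:4
  |U|=7: {0,1,5,6,7,8,9}:10  {1,4,5,6,7,8,9}:10  {2,3,4,5,6,8,9}:1  {3,4,5,6,7,8,9}:5
  |U|=8: {0,1,4,5,6,7,8,9}:20  {1,3,4,5,6,7,8,9}:15  {2,3,4,5,6,7,8,9}:6
  start at 0(y): 21
  start at 2(c): 35
sum over floor = 56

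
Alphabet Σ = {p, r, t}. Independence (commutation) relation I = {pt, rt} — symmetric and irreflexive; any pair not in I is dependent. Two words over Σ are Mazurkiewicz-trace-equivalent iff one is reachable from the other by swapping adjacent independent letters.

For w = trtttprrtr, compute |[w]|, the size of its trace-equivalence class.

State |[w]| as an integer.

252

drop 0:t onto floor
drop 1:r onto floor
drop 2:t onto {0:t}
drop 3:t onto {2:t}
drop 4:t onto {3:t}
drop 5:p onto {1:r}
drop 6:r onto {5:p}
drop 7:r onto {6:r}
drop 8:t onto {4:t}
drop 9:r onto {7:r}
ground layer = {0:t, 1:r}
drop-orders for the pieces not yet dropped (sum over which currently-grounded one goes next):
  1 to go: {8} 1  {9} 1
  2 to go: {4,8} 1  {7,9} 1  {8,9} 2
  3 to go: {3,4,8} 1  {4,8,9} 3  {6,7,9} 1  {7,8,9} 3
  4 to go: {2,3,4,8} 1  {3,4,8,9} 4  {4,7,8,9} 6  {5,6,7,9} 1  {6,7,8,9} 4
  5 to go: {0,2,3,4,8} 1  {1,5,6,7,9} 1  {2,3,4,8,9} 5  {3,4,7,8,9} 10  {4,6,7,8,9} 10  {5,6,7,8,9} 5
  6 to go: {0,2,3,4,8,9} 6  {1,5,6,7,8,9} 6  {2,3,4,7,8,9} 15  {3,4,6,7,8,9} 20  {4,5,6,7,8,9} 15
  7 to go: {0,2,3,4,7,8,9} 21  {1,4,5,6,7,8,9} 21  {2,3,4,6,7,8,9} 35  {3,4,5,6,7,8,9} 35
  8 to go: {0,2,3,4,6,7,8,9} 56  {1,3,4,5,6,7,8,9} 56  {2,3,4,5,6,7,8,9} 70
  if 0:t drops first: 126 orders
  if 1:r drops first: 126 orders
heap linearizations: 252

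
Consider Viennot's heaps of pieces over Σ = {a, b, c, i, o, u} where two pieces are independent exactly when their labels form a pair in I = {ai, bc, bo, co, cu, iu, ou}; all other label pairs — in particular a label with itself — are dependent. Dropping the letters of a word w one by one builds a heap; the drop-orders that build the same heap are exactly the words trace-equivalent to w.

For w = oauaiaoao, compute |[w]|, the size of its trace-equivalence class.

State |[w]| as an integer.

5

0(o) covers ∅
1(a) covers 0:o
2(u) covers 1:a
3(a) covers 2:u
4(i) covers 0:o
5(a) covers 3:a
6(o) covers 4:i, 5:a
7(a) covers 6:o
8(o) covers 7:a
floor of heap: 0:o
completions by unplaced set U, small U first (add the entries for U minus each lowest piece of U):
  |U|=1: {8}:1
  |U|=2: {7,8}:1
  |U|=3: {6,7,8}:1
  |U|=4: {4,6,7,8}:1  {5,6,7,8}:1
  |U|=5: {3,5,6,7,8}:1  {4,5,6,7,8}:2
  |U|=6: {2,3,5,6,7,8}:1  {3,4,5,6,7,8}:3
  |U|=7: {1,2,3,5,6,7,8}:1  {2,3,4,5,6,7,8}:4
  start at 0(o): 5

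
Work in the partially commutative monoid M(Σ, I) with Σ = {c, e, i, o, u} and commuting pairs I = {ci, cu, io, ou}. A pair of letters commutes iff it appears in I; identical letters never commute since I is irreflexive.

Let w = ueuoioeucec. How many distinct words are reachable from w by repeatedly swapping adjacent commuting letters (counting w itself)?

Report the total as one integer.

12

#0=u has no predecessor
#1=e depends on [0:u]
#2=u depends on [1:e]
#3=o depends on [1:e]
#4=i depends on [2:u]
#5=o depends on [3:o]
#6=e depends on [4:i, 5:o]
#7=u depends on [6:e]
#8=c depends on [6:e]
#9=e depends on [7:u, 8:c]
#10=c depends on [9:e]
sources: [0:u]
N(rest) = Σ N(rest − s) over sources s of rest; N(one piece) = 1:
  size 1 → [10]=1
  size 2 → [9,10]=1
  size 3 → [7,9,10]=1  [8,9,10]=1
  size 4 → [7,8,9,10]=2
  size 5 → [6,7,8,9,10]=2
  size 6 → [4,6,7,8,9,10]=2  [5,6,7,8,9,10]=2
  size 7 → [2,4,6,7,8,9,10]=2  [3,5,6,7,8,9,10]=2  [4,5,6,7,8,9,10]=4
  size 8 → [2,4,5,6,7,8,9,10]=6  [3,4,5,6,7,8,9,10]=6
  size 9 → [2,3,4,5,6,7,8,9,10]=12
  first=0(u) contributes 12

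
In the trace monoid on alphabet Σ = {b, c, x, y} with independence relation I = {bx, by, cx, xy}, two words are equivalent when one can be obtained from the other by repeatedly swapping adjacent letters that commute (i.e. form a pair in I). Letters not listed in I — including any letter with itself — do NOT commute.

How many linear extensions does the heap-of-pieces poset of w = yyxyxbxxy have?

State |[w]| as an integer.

630

drop 0:y onto floor
drop 1:y onto {0:y}
drop 2:x onto floor
drop 3:y onto {1:y}
drop 4:x onto {2:x}
drop 5:b onto floor
drop 6:x onto {4:x}
drop 7:x onto {6:x}
drop 8:y onto {3:y}
ground layer = {0:y, 2:x, 5:b}
drop-orders for the pieces not yet dropped (sum over which currently-grounded one goes next):
  1 to go: {5} 1  {7} 1  {8} 1
  2 to go: {3,8} 1  {5,7} 2  {5,8} 2  {6,7} 1  {7,8} 2
  3 to go: {1,3,8} 1  {3,5,8} 3  {3,7,8} 3  {4,6,7} 1  {5,6,7} 3  {5,7,8} 6  {6,7,8} 3
  4 to go: {0,1,3,8} 1  {1,3,5,8} 4  {1,3,7,8} 4  {2,4,6,7} 1  {3,5,7,8} 12  {3,6,7,8} 6  {4,5,6,7} 4  {4,6,7,8} 4  {5,6,7,8} 12
  5 to go: {0,1,3,5,8} 5  {0,1,3,7,8} 5  {1,3,5,7,8} 20  {1,3,6,7,8} 10  {2,4,5,6,7} 5  {2,4,6,7,8} 5  {3,4,6,7,8} 10  {3,5,6,7,8} 30  {4,5,6,7,8} 20
  6 to go: {0,1,3,5,7,8} 30  {0,1,3,6,7,8} 15  {1,3,4,6,7,8} 20  {1,3,5,6,7,8} 60  {2,3,4,6,7,8} 15  {2,4,5,6,7,8} 30  {3,4,5,6,7,8} 60
  7 to go: {0,1,3,4,6,7,8} 35  {0,1,3,5,6,7,8} 105  {1,2,3,4,6,7,8} 35  {1,3,4,5,6,7,8} 140  {2,3,4,5,6,7,8} 105
  if 0:y drops first: 280 orders
  if 2:x drops first: 280 orders
  if 5:b drops first: 70 orders
heap linearizations: 630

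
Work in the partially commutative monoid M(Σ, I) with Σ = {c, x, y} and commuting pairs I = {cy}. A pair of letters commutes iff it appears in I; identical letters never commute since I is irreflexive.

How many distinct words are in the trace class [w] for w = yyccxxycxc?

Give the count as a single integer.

#0=y has no predecessor
#1=y depends on [0:y]
#2=c has no predecessor
#3=c depends on [2:c]
#4=x depends on [1:y, 3:c]
#5=x depends on [4:x]
#6=y depends on [5:x]
#7=c depends on [5:x]
#8=x depends on [6:y, 7:c]
#9=c depends on [8:x]
sources: [0:y, 2:c]
N(rest) = Σ N(rest − s) over sources s of rest; N(one piece) = 1:
  size 1 → [9]=1
  size 2 → [8,9]=1
  size 3 → [6,8,9]=1  [7,8,9]=1
  size 4 → [6,7,8,9]=2
  size 5 → [5,6,7,8,9]=2
  size 6 → [4,5,6,7,8,9]=2
  size 7 → [1,4,5,6,7,8,9]=2  [3,4,5,6,7,8,9]=2
  size 8 → [0,1,4,5,6,7,8,9]=2  [1,3,4,5,6,7,8,9]=4  [2,3,4,5,6,7,8,9]=2
  first=0(y) contributes 6
  first=2(c) contributes 6
|[w]| = 12

12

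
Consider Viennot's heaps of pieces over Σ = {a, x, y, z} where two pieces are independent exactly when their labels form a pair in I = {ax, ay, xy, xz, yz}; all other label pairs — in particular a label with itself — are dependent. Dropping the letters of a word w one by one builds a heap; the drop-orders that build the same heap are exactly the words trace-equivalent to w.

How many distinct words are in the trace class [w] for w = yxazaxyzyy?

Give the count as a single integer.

3150

0(y) covers ∅
1(x) covers ∅
2(a) covers ∅
3(z) covers 2:a
4(a) covers 3:z
5(x) covers 1:x
6(y) covers 0:y
7(z) covers 4:a
8(y) covers 6:y
9(y) covers 8:y
floor of heap: 0:y, 1:x, 2:a
completions by unplaced set U, small U first (add the entries for U minus each lowest piece of U):
  |U|=1: {5}:1  {7}:1  {9}:1
  |U|=2: {1,5}:1  {4,7}:1  {5,7}:2  {5,9}:2  {7,9}:2  {8,9}:1
  |U|=3: {1,5,7}:3  {1,5,9}:3  {3,4,7}:1  {4,5,7}:3  {4,7,9}:3  {5,7,9}:6  {5,8,9}:3  {6,8,9}:1  {7,8,9}:3
  |U|=4: {0,6,8,9}:1  {1,4,5,7}:6  {1,5,7,9}:12  {1,5,8,9}:6  {2,3,4,7}:1  {3,4,5,7}:4  {3,4,7,9}:4  {4,5,7,9}:12  {4,7,8,9}:6  {5,6,8,9}:4  {5,7,8,9}:12  {6,7,8,9}:4
  |U|=5: {0,5,6,8,9}:5  {0,6,7,8,9}:5  {1,3,4,5,7}:10  {1,4,5,7,9}:30  {1,5,6,8,9}:10  {1,5,7,8,9}:30  {2,3,4,5,7}:5  {2,3,4,7,9}:5  {3,4,5,7,9}:20  {3,4,7,8,9}:10  {4,5,7,8,9}:30  {4,6,7,8,9}:10  {5,6,7,8,9}:20
  |U|=6: {0,1,5,6,8,9}:15  {0,4,6,7,8,9}:15  {0,5,6,7,8,9}:30  {1,2,3,4,5,7}:15  {1,3,4,5,7,9}:60  {1,4,5,7,8,9}:90  {1,5,6,7,8,9}:60  {2,3,4,5,7,9}:30  {2,3,4,7,8,9}:15  {3,4,5,7,8,9}:60  {3,4,6,7,8,9}:20  {4,5,6,7,8,9}:60
  |U|=7: {0,1,5,6,7,8,9}:105  {0,3,4,6,7,8,9}:35  {0,4,5,6,7,8,9}:105  {1,2,3,4,5,7,9}:105  {1,3,4,5,7,8,9}:210  {1,4,5,6,7,8,9}:210  {2,3,4,5,7,8,9}:105  {2,3,4,6,7,8,9}:35  {3,4,5,6,7,8,9}:140
  |U|=8: {0,1,4,5,6,7,8,9}:420  {0,2,3,4,6,7,8,9}:70  {0,3,4,5,6,7,8,9}:280  {1,2,3,4,5,7,8,9}:420  {1,3,4,5,6,7,8,9}:560  {2,3,4,5,6,7,8,9}:280
  start at 0(y): 1260
  start at 1(x): 630
  start at 2(a): 1260
sum over floor = 3150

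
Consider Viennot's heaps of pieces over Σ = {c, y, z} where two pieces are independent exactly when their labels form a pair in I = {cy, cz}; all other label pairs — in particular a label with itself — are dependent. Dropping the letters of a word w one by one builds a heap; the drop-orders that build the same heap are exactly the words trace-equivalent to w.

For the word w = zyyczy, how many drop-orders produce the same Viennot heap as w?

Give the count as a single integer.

drop 0:z onto floor
drop 1:y onto {0:z}
drop 2:y onto {1:y}
drop 3:c onto floor
drop 4:z onto {2:y}
drop 5:y onto {4:z}
ground layer = {0:z, 3:c}
drop-orders for the pieces not yet dropped (sum over which currently-grounded one goes next):
  1 to go: {3} 1  {5} 1
  2 to go: {3,5} 2  {4,5} 1
  3 to go: {2,4,5} 1  {3,4,5} 3
  4 to go: {1,2,4,5} 1  {2,3,4,5} 4
  if 0:z drops first: 5 orders
  if 3:c drops first: 1 orders
heap linearizations: 6

6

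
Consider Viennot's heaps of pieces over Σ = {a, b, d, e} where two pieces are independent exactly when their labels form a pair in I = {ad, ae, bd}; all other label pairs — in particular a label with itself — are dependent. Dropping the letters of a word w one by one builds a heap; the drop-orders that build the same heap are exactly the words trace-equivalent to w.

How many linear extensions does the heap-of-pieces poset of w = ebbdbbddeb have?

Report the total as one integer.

#0=e has no predecessor
#1=b depends on [0:e]
#2=b depends on [1:b]
#3=d depends on [0:e]
#4=b depends on [2:b]
#5=b depends on [4:b]
#6=d depends on [3:d]
#7=d depends on [6:d]
#8=e depends on [5:b, 7:d]
#9=b depends on [8:e]
sources: [0:e]
N(rest) = Σ N(rest − s) over sources s of rest; N(one piece) = 1:
  size 1 → [9]=1
  size 2 → [8,9]=1
  size 3 → [5,8,9]=1  [7,8,9]=1
  size 4 → [4,5,8,9]=1  [5,7,8,9]=2  [6,7,8,9]=1
  size 5 → [2,4,5,8,9]=1  [3,6,7,8,9]=1  [4,5,7,8,9]=3  [5,6,7,8,9]=3
  size 6 → [1,2,4,5,8,9]=1  [2,4,5,7,8,9]=4  [3,5,6,7,8,9]=4  [4,5,6,7,8,9]=6
  size 7 → [1,2,4,5,7,8,9]=5  [2,4,5,6,7,8,9]=10  [3,4,5,6,7,8,9]=10
  size 8 → [1,2,4,5,6,7,8,9]=15  [2,3,4,5,6,7,8,9]=20
  first=0(e) contributes 35

35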